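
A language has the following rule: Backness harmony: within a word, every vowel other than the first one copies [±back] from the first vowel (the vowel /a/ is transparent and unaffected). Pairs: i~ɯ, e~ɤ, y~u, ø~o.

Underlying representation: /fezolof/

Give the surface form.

/o/ harmonizes with /e/ ([-back]) → [ø]
/o/ harmonizes with /e/ ([-back]) → [ø]

[fezøløf]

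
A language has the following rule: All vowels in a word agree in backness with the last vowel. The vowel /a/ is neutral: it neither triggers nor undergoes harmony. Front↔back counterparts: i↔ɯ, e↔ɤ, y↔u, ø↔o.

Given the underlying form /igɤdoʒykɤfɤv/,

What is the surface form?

/i/ harmonizes with /ɤ/ ([+back]) → [ɯ]
/y/ harmonizes with /ɤ/ ([+back]) → [u]

[ɯgɤdoʒukɤfɤv]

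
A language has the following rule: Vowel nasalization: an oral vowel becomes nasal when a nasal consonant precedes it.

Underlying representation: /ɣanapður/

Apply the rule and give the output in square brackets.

[ɣanãpður]

/a/ after nasal /n/ → [ã]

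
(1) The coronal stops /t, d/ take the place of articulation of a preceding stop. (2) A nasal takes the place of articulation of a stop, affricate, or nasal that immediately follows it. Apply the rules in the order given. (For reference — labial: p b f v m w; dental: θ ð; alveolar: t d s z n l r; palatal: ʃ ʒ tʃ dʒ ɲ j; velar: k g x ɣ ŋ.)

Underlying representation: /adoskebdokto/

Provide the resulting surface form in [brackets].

[adoskebbokko]

Rule 1: /d/ after /b/ (labial) → [b]
Rule 1: /t/ after /k/ (velar) → [k]
After rule 1: adoskebbokko
Rule 2: no segment meets the rule's conditions; no change.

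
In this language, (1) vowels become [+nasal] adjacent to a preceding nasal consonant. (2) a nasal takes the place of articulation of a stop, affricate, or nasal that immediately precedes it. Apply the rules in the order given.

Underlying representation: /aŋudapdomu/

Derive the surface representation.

Rule 1: /u/ after nasal /ŋ/ → [ũ]
Rule 1: /u/ after nasal /m/ → [ũ]
After rule 1: aŋũdapdomũ
Rule 2: no segment meets the rule's conditions; no change.

[aŋũdapdomũ]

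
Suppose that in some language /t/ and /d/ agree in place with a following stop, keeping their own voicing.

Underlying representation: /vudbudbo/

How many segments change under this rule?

/d/ before /b/ (labial) → [b]
/d/ before /b/ (labial) → [b]
2 segments change.

2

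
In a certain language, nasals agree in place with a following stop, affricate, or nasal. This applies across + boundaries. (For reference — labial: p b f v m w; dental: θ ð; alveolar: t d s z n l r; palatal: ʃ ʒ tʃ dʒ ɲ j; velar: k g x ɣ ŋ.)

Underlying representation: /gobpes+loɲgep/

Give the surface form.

/ɲ/ before /g/ (velar) → [ŋ]

[gobpes+loŋgep]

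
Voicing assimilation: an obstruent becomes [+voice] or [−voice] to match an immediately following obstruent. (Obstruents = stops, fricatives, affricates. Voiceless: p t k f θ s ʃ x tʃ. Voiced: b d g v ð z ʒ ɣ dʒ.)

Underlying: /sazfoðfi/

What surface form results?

/z/ before /f/ (voiceless) → [s]
/ð/ before /f/ (voiceless) → [θ]

[sasfoθfi]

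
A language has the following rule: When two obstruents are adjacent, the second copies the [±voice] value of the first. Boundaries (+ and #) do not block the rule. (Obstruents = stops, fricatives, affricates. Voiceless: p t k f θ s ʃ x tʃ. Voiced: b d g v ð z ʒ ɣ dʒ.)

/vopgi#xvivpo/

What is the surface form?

/g/ after /p/ (voiceless) → [k]
/v/ after /x/ (voiceless) → [f]
/p/ after /v/ (voiced) → [b]

[vopki#xfivbo]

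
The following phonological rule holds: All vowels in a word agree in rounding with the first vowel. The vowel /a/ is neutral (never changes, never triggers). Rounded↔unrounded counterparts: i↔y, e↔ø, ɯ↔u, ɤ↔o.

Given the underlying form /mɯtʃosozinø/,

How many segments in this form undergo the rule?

/o/ harmonizes with /ɯ/ ([-round]) → [ɤ]
/o/ harmonizes with /ɯ/ ([-round]) → [ɤ]
/ø/ harmonizes with /ɯ/ ([-round]) → [e]
3 segments change.

3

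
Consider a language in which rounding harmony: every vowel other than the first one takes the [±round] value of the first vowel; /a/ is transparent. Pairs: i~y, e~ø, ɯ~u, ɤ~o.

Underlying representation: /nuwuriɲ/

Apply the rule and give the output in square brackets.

[nuwuryɲ]

/i/ harmonizes with /u/ ([+round]) → [y]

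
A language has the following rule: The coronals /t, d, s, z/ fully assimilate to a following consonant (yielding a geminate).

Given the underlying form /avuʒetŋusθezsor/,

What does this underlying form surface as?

[avuʒeŋŋuθθessor]

/t/ before /ŋ/ → [ŋ] (total assimilation)
/s/ before /θ/ → [θ] (total assimilation)
/z/ before /s/ → [s] (total assimilation)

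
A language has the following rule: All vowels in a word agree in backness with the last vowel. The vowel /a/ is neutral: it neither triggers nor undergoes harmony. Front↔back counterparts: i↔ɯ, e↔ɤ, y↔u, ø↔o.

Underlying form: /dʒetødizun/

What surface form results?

/e/ harmonizes with /u/ ([+back]) → [ɤ]
/ø/ harmonizes with /u/ ([+back]) → [o]
/i/ harmonizes with /u/ ([+back]) → [ɯ]

[dʒɤtodɯzun]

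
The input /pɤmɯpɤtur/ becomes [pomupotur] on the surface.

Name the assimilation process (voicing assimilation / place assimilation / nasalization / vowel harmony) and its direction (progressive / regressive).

/ɤ/→[o] /ɯ/→[u] /ɤ/→[o].
Vowels agree with the last vowel, so the harmony is regressive.

vowel harmony, regressive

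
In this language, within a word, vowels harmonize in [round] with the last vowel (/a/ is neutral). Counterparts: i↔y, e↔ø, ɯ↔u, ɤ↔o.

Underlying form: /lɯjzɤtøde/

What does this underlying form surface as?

[lɯjzɤtede]

/ø/ harmonizes with /e/ ([-round]) → [e]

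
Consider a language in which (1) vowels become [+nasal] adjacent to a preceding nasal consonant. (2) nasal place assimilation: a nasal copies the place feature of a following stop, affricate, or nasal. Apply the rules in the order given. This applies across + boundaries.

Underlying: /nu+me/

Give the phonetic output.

Rule 1: /u/ after nasal /n/ → [ũ]
Rule 1: /e/ after nasal /m/ → [ẽ]
After rule 1: nũ+mẽ
Rule 2: no segment meets the rule's conditions; no change.

[nũ+mẽ]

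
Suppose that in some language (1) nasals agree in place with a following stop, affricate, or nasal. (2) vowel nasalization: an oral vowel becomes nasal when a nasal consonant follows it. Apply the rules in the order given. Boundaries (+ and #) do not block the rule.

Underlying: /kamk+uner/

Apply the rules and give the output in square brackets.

Rule 1: /m/ before /k/ (velar) → [ŋ]
After rule 1: kaŋk+uner
Rule 2: /a/ before nasal /ŋ/ → [ã]
Rule 2: /u/ before nasal /n/ → [ũ]

[kãŋk+ũner]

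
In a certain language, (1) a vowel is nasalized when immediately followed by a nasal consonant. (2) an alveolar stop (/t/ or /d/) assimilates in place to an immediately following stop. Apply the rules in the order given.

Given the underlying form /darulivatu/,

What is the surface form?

[darulivatu]

Rule 1: no segment meets the rule's conditions; no change.
After rule 1: darulivatu
Rule 2: no segment meets the rule's conditions; no change.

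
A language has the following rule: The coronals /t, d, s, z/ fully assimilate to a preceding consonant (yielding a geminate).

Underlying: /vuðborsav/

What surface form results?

[vuðborrav]

/s/ after /r/ → [r] (total assimilation)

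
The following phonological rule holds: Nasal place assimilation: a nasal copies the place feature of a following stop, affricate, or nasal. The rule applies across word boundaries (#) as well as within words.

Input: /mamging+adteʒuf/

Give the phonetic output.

[maŋgiŋg+adteʒuf]

/m/ before /g/ (velar) → [ŋ]
/n/ before /g/ (velar) → [ŋ]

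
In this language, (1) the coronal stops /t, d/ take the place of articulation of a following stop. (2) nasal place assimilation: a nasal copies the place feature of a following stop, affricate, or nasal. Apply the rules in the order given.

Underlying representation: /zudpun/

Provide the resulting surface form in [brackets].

Rule 1: /d/ before /p/ (labial) → [b]
After rule 1: zubpun
Rule 2: no segment meets the rule's conditions; no change.

[zubpun]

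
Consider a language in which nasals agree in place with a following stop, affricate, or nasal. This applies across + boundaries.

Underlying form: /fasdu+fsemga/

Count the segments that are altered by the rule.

1

/m/ before /g/ (velar) → [ŋ]
1 segment changes.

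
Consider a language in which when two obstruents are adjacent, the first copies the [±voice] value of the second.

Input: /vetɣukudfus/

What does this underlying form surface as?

[vedɣukutfus]

/t/ before /ɣ/ (voiced) → [d]
/d/ before /f/ (voiceless) → [t]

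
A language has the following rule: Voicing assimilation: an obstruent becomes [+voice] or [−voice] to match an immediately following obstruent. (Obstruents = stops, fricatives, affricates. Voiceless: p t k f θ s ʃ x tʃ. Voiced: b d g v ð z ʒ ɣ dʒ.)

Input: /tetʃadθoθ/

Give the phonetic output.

/d/ before /θ/ (voiceless) → [t]

[tetʃatθoθ]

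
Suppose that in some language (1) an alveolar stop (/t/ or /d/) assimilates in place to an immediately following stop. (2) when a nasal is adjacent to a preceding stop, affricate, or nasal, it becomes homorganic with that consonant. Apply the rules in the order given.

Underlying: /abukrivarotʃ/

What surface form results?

Rule 1: no segment meets the rule's conditions; no change.
After rule 1: abukrivarotʃ
Rule 2: no segment meets the rule's conditions; no change.

[abukrivarotʃ]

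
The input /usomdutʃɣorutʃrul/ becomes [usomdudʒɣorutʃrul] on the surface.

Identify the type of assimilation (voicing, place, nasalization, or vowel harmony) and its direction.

/tʃ/→[dʒ].
Each target copies a feature from the following segment, so the direction is regressive.

voicing assimilation, regressive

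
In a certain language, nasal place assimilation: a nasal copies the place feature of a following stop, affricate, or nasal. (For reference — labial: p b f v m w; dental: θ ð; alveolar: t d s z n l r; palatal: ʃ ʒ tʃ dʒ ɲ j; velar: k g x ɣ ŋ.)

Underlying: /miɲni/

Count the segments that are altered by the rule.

1

/ɲ/ before /n/ (alveolar) → [n]
1 segment changes.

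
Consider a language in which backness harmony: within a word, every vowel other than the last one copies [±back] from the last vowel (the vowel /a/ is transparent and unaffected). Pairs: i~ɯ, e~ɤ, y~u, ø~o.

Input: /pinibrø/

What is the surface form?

[pinibrø]

no segment meets the rule's conditions; no change.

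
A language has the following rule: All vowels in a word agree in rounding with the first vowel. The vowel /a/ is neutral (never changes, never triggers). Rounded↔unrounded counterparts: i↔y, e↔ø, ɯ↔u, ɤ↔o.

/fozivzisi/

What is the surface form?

[fozyvzysy]

/i/ harmonizes with /o/ ([+round]) → [y]
/i/ harmonizes with /o/ ([+round]) → [y]
/i/ harmonizes with /o/ ([+round]) → [y]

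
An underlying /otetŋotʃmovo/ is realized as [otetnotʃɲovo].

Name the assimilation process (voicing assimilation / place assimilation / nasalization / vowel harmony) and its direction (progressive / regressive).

place assimilation, progressive

/ŋ/→[n] /m/→[ɲ].
Each target copies a feature from the preceding segment, so the direction is progressive.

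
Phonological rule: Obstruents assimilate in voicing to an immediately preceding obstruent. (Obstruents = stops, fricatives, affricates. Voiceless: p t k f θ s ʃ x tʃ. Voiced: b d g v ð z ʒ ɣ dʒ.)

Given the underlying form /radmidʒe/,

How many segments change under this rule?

0

No segment meets the rule's conditions.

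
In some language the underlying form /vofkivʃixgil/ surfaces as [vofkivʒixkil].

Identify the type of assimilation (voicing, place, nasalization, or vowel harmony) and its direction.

voicing assimilation, progressive

/ʃ/→[ʒ] /g/→[k].
Each target copies a feature from the preceding segment, so the direction is progressive.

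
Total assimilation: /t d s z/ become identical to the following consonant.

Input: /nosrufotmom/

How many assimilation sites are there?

2

/s/ before /r/ → [r] (total assimilation)
/t/ before /m/ → [m] (total assimilation)
2 segments change.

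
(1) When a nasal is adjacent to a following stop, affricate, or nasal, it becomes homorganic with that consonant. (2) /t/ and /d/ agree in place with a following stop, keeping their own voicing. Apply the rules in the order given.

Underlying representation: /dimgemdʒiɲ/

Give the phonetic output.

Rule 1: /m/ before /g/ (velar) → [ŋ]
Rule 1: /m/ before /dʒ/ (palatal) → [ɲ]
After rule 1: diŋgeɲdʒiɲ
Rule 2: no segment meets the rule's conditions; no change.

[diŋgeɲdʒiɲ]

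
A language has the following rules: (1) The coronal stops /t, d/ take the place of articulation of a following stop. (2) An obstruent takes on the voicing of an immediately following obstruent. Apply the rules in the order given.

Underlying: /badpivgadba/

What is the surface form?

Rule 1: /d/ before /p/ (labial) → [b]
Rule 1: /d/ before /b/ (labial) → [b]
After rule 1: babpivgabba
Rule 2: /b/ before /p/ (voiceless) → [p]

[bappivgabba]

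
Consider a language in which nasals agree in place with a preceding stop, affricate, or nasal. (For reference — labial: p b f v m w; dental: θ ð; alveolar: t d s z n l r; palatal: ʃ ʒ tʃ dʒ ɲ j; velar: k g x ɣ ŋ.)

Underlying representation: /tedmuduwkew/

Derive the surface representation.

[tednuduwkew]

/m/ after /d/ (alveolar) → [n]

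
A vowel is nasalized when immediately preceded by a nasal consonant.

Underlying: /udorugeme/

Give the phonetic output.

/e/ after nasal /m/ → [ẽ]

[udorugemẽ]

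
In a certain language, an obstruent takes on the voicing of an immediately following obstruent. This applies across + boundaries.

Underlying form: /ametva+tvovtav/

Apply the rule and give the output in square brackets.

[amedva+dvoftav]

/t/ before /v/ (voiced) → [d]
/t/ before /v/ (voiced) → [d]
/v/ before /t/ (voiceless) → [f]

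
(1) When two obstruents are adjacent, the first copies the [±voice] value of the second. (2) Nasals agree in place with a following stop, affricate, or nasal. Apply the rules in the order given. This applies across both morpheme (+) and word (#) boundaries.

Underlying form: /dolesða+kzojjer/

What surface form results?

Rule 1: /s/ before /ð/ (voiced) → [z]
Rule 1: /k/ before /z/ (voiced) → [g]
After rule 1: dolezða+gzojjer
Rule 2: no segment meets the rule's conditions; no change.

[dolezða+gzojjer]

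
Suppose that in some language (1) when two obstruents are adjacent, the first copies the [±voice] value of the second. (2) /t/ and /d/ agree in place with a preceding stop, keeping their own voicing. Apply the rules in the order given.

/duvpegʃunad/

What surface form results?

[dufpekʃunad]

Rule 1: /v/ before /p/ (voiceless) → [f]
Rule 1: /g/ before /ʃ/ (voiceless) → [k]
After rule 1: dufpekʃunad
Rule 2: no segment meets the rule's conditions; no change.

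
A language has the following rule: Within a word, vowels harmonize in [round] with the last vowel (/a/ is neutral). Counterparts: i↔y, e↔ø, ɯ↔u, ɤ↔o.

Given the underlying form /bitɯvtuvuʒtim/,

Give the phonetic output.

[bitɯvtɯvɯʒtim]

/u/ harmonizes with /i/ ([-round]) → [ɯ]
/u/ harmonizes with /i/ ([-round]) → [ɯ]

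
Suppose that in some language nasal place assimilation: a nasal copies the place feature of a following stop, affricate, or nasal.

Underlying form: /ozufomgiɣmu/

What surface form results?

[ozufoŋgiɣmu]

/m/ before /g/ (velar) → [ŋ]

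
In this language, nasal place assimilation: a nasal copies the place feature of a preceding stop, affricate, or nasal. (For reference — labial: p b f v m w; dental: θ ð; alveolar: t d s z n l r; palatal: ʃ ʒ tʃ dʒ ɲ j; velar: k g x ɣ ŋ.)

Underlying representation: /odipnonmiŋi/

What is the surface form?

[odipmonniŋi]

/n/ after /p/ (labial) → [m]
/m/ after /n/ (alveolar) → [n]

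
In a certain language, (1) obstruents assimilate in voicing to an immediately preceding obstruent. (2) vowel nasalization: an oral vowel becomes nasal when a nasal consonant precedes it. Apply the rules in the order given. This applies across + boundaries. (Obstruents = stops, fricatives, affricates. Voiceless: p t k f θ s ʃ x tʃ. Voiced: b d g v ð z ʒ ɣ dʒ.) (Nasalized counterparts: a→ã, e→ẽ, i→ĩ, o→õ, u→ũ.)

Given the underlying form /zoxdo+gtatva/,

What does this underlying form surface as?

Rule 1: /d/ after /x/ (voiceless) → [t]
Rule 1: /t/ after /g/ (voiced) → [d]
Rule 1: /v/ after /t/ (voiceless) → [f]
After rule 1: zoxto+gdatfa
Rule 2: no segment meets the rule's conditions; no change.

[zoxto+gdatfa]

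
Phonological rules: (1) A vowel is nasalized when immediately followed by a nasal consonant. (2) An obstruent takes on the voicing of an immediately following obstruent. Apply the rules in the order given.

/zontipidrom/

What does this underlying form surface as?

Rule 1: /o/ before nasal /n/ → [õ]
Rule 1: /o/ before nasal /m/ → [õ]
After rule 1: zõntipidrõm
Rule 2: no segment meets the rule's conditions; no change.

[zõntipidrõm]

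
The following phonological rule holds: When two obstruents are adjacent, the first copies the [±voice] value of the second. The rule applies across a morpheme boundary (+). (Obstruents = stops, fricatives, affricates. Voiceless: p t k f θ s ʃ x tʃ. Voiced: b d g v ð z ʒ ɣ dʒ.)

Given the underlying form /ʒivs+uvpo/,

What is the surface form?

/v/ before /s/ (voiceless) → [f]
/v/ before /p/ (voiceless) → [f]

[ʒifs+ufpo]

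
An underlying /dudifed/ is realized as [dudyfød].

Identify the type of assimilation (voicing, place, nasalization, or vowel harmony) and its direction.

vowel harmony, progressive

/i/→[y] /e/→[ø].
Vowels agree with the first vowel, so the harmony is progressive.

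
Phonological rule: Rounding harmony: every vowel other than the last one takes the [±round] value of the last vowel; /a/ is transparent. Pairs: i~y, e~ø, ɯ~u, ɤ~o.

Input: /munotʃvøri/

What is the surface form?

/u/ harmonizes with /i/ ([-round]) → [ɯ]
/o/ harmonizes with /i/ ([-round]) → [ɤ]
/ø/ harmonizes with /i/ ([-round]) → [e]

[mɯnɤtʃveri]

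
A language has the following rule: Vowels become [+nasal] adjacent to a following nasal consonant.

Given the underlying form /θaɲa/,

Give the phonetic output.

[θãɲa]

/a/ before nasal /ɲ/ → [ã]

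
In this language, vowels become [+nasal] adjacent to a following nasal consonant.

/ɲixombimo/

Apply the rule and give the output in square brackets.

[ɲixõmbĩmo]

/o/ before nasal /m/ → [õ]
/i/ before nasal /m/ → [ĩ]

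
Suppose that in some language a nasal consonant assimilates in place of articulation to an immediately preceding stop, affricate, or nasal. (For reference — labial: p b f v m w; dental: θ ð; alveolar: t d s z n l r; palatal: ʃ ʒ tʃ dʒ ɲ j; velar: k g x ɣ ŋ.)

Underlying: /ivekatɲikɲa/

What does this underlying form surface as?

/ɲ/ after /t/ (alveolar) → [n]
/ɲ/ after /k/ (velar) → [ŋ]

[ivekatnikŋa]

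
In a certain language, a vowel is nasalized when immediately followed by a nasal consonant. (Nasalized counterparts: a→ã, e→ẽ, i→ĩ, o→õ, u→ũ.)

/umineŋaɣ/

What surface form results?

[ũmĩnẽŋaɣ]

/u/ before nasal /m/ → [ũ]
/i/ before nasal /n/ → [ĩ]
/e/ before nasal /ŋ/ → [ẽ]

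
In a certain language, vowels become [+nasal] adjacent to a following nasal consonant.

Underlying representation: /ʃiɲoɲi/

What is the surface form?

[ʃĩɲõɲi]

/i/ before nasal /ɲ/ → [ĩ]
/o/ before nasal /ɲ/ → [õ]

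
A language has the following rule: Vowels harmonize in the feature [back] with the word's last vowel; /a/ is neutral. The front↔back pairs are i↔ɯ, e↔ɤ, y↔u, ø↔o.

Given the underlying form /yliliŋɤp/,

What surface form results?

[ulɯlɯŋɤp]

/y/ harmonizes with /ɤ/ ([+back]) → [u]
/i/ harmonizes with /ɤ/ ([+back]) → [ɯ]
/i/ harmonizes with /ɤ/ ([+back]) → [ɯ]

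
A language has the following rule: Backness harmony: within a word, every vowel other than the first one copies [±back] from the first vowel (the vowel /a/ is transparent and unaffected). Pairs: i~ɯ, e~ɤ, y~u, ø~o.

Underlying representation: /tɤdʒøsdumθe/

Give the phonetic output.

[tɤdʒosdumθɤ]

/ø/ harmonizes with /ɤ/ ([+back]) → [o]
/e/ harmonizes with /ɤ/ ([+back]) → [ɤ]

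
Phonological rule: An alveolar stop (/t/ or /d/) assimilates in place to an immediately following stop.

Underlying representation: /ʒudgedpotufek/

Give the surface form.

/d/ before /g/ (velar) → [g]
/d/ before /p/ (labial) → [b]

[ʒuggebpotufek]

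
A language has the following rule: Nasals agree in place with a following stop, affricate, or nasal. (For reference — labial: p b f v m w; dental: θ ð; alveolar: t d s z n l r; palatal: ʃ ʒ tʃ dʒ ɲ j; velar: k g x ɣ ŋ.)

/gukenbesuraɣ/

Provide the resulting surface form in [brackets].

[gukembesuraɣ]

/n/ before /b/ (labial) → [m]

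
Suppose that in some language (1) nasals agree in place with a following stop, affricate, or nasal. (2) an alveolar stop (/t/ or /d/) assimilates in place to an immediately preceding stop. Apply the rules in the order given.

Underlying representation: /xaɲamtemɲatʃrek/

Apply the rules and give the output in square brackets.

[xaɲanteɲɲatʃrek]

Rule 1: /m/ before /t/ (alveolar) → [n]
Rule 1: /m/ before /ɲ/ (palatal) → [ɲ]
After rule 1: xaɲanteɲɲatʃrek
Rule 2: no segment meets the rule's conditions; no change.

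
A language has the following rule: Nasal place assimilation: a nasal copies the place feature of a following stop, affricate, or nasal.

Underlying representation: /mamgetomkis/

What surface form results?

/m/ before /g/ (velar) → [ŋ]
/m/ before /k/ (velar) → [ŋ]

[maŋgetoŋkis]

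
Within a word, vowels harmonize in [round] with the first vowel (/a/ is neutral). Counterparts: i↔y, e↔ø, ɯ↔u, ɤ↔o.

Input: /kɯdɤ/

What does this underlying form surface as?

[kɯdɤ]

no segment meets the rule's conditions; no change.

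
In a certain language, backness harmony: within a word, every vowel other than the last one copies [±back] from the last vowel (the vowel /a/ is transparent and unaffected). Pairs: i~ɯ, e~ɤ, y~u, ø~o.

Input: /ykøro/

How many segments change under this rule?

/y/ harmonizes with /o/ ([+back]) → [u]
/ø/ harmonizes with /o/ ([+back]) → [o]
2 segments change.

2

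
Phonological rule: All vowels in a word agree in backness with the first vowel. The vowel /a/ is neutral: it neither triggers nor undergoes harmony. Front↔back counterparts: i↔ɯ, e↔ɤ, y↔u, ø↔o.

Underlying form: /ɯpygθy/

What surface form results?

[ɯpugθu]

/y/ harmonizes with /ɯ/ ([+back]) → [u]
/y/ harmonizes with /ɯ/ ([+back]) → [u]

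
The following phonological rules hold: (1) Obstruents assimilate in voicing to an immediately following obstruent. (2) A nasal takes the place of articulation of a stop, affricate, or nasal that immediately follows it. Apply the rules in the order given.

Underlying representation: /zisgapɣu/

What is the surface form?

[zizgabɣu]

Rule 1: /s/ before /g/ (voiced) → [z]
Rule 1: /p/ before /ɣ/ (voiced) → [b]
After rule 1: zizgabɣu
Rule 2: no segment meets the rule's conditions; no change.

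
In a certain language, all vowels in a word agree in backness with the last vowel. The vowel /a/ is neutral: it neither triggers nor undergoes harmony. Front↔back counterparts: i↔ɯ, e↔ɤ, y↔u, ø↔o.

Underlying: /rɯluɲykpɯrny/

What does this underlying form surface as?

/ɯ/ harmonizes with /y/ ([-back]) → [i]
/u/ harmonizes with /y/ ([-back]) → [y]
/ɯ/ harmonizes with /y/ ([-back]) → [i]

[rilyɲykpirny]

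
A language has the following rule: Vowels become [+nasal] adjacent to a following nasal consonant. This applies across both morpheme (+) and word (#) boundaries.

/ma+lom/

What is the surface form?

/o/ before nasal /m/ → [õ]

[ma+lõm]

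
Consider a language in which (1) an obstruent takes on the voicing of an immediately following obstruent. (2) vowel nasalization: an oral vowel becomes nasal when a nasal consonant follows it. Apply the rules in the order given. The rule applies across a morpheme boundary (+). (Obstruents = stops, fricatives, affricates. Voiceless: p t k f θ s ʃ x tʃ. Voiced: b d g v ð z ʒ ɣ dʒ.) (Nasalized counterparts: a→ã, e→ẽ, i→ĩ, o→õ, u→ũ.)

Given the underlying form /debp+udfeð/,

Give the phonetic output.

Rule 1: /b/ before /p/ (voiceless) → [p]
Rule 1: /d/ before /f/ (voiceless) → [t]
After rule 1: depp+utfeð
Rule 2: no segment meets the rule's conditions; no change.

[depp+utfeð]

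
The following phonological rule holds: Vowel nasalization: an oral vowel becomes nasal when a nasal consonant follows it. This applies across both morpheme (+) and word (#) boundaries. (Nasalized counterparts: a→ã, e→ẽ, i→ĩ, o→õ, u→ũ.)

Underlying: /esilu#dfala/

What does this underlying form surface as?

no segment meets the rule's conditions; no change.

[esilu#dfala]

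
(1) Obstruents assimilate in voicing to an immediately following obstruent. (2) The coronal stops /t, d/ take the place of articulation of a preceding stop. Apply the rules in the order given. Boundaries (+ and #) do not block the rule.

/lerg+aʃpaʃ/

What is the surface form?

Rule 1: no segment meets the rule's conditions; no change.
After rule 1: lerg+aʃpaʃ
Rule 2: no segment meets the rule's conditions; no change.

[lerg+aʃpaʃ]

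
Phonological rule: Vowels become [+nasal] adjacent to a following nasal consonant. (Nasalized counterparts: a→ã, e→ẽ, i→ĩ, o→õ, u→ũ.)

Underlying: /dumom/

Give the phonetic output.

[dũmõm]

/u/ before nasal /m/ → [ũ]
/o/ before nasal /m/ → [õ]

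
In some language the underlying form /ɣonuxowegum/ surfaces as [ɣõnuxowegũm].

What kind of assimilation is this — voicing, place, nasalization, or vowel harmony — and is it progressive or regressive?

nasalization, regressive

/o/→[õ] /u/→[ũ].
Each target copies a feature from the following segment, so the direction is regressive.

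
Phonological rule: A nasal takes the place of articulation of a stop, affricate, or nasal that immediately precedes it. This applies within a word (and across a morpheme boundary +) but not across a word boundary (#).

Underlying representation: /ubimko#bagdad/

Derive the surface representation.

[ubimko#bagdad]

no segment meets the rule's conditions; no change.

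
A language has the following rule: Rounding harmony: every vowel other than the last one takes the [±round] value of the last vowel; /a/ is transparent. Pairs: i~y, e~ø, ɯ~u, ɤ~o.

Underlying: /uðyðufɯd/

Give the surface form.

/u/ harmonizes with /ɯ/ ([-round]) → [ɯ]
/y/ harmonizes with /ɯ/ ([-round]) → [i]
/u/ harmonizes with /ɯ/ ([-round]) → [ɯ]

[ɯðiðɯfɯd]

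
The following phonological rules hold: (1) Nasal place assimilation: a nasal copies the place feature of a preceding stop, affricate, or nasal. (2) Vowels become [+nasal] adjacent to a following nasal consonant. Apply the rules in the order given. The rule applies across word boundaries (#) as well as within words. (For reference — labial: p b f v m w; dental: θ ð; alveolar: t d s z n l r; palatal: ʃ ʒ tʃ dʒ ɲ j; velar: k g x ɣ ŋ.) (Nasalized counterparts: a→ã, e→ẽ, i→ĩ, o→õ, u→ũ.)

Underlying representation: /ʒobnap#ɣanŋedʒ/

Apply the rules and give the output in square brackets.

Rule 1: /n/ after /b/ (labial) → [m]
Rule 1: /ŋ/ after /n/ (alveolar) → [n]
After rule 1: ʒobmap#ɣannedʒ
Rule 2: /a/ before nasal /n/ → [ã]

[ʒobmap#ɣãnnedʒ]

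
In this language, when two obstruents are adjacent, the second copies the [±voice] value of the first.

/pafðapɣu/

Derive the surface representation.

[pafθapxu]

/ð/ after /f/ (voiceless) → [θ]
/ɣ/ after /p/ (voiceless) → [x]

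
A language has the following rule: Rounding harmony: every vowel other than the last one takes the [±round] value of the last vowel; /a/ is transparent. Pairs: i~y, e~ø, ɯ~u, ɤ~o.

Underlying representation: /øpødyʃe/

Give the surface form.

[epediʃe]

/ø/ harmonizes with /e/ ([-round]) → [e]
/ø/ harmonizes with /e/ ([-round]) → [e]
/y/ harmonizes with /e/ ([-round]) → [i]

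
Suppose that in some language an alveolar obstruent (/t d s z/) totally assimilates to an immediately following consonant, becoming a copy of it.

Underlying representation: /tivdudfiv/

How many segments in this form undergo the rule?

/d/ before /f/ → [f] (total assimilation)
1 segment changes.

1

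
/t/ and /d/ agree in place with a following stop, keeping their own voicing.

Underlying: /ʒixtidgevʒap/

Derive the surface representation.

/d/ before /g/ (velar) → [g]

[ʒixtiggevʒap]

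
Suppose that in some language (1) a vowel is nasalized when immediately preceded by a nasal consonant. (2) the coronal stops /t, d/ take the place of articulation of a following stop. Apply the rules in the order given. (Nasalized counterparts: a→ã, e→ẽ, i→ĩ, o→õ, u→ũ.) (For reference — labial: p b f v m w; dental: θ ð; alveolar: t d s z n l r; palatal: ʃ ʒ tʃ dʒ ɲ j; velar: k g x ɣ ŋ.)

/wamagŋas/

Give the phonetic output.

[wamãgŋãs]

Rule 1: /a/ after nasal /m/ → [ã]
Rule 1: /a/ after nasal /ŋ/ → [ã]
After rule 1: wamãgŋãs
Rule 2: no segment meets the rule's conditions; no change.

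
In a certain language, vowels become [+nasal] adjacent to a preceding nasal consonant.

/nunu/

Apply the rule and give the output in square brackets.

/u/ after nasal /n/ → [ũ]
/u/ after nasal /n/ → [ũ]

[nũnũ]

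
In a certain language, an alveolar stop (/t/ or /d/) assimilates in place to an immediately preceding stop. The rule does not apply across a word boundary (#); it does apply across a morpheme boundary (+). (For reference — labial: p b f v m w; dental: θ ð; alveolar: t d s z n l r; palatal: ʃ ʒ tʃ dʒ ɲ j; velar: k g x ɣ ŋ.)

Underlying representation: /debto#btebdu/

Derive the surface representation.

[debpo#bpebbu]

/t/ after /b/ (labial) → [p]
/t/ after /b/ (labial) → [p]
/d/ after /b/ (labial) → [b]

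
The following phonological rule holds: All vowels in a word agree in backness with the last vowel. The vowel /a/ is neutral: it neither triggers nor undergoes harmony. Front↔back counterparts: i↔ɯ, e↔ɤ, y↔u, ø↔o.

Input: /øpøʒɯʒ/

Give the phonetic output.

/ø/ harmonizes with /ɯ/ ([+back]) → [o]
/ø/ harmonizes with /ɯ/ ([+back]) → [o]

[opoʒɯʒ]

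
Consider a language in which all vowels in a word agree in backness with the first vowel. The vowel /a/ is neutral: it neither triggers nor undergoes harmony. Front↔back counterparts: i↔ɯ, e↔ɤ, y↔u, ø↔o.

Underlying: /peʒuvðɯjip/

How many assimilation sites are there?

2

/u/ harmonizes with /e/ ([-back]) → [y]
/ɯ/ harmonizes with /e/ ([-back]) → [i]
2 segments change.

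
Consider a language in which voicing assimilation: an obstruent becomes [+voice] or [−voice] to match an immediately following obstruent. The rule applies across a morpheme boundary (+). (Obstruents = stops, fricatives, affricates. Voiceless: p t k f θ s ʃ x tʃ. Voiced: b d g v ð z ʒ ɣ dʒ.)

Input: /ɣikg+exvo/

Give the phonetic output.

[ɣigg+eɣvo]

/k/ before /g/ (voiced) → [g]
/x/ before /v/ (voiced) → [ɣ]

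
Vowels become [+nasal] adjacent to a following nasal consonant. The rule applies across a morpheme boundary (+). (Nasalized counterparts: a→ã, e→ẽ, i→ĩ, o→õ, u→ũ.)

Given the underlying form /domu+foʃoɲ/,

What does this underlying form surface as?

/o/ before nasal /m/ → [õ]
/o/ before nasal /ɲ/ → [õ]

[dõmu+foʃõɲ]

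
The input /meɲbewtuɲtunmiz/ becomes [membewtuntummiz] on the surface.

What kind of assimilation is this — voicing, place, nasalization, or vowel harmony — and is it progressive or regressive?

/ɲ/→[m] /ɲ/→[n] /n/→[m].
Each target copies a feature from the following segment, so the direction is regressive.

place assimilation, regressive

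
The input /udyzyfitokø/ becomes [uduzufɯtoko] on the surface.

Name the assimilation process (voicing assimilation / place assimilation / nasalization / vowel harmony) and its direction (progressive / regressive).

vowel harmony, progressive

/y/→[u] /y/→[u] /i/→[ɯ] /ø/→[o].
Vowels agree with the first vowel, so the harmony is progressive.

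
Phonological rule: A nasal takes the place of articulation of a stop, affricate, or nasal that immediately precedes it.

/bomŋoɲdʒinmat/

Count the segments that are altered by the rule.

/ŋ/ after /m/ (labial) → [m]
/m/ after /n/ (alveolar) → [n]
2 segments change.

2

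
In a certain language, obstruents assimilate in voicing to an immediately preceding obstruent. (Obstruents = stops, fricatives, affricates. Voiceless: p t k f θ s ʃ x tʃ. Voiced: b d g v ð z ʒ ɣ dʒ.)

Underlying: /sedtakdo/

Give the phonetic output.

/t/ after /d/ (voiced) → [d]
/d/ after /k/ (voiceless) → [t]

[seddakto]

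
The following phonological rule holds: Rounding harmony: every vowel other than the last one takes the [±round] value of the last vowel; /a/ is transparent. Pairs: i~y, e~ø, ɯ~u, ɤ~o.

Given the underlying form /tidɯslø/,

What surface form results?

/i/ harmonizes with /ø/ ([+round]) → [y]
/ɯ/ harmonizes with /ø/ ([+round]) → [u]

[tyduslø]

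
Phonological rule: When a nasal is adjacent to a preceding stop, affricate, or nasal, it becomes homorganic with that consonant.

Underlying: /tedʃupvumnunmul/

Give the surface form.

[tedʃupvummunnul]

/n/ after /m/ (labial) → [m]
/m/ after /n/ (alveolar) → [n]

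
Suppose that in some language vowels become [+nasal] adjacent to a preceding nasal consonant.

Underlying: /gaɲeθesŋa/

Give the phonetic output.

/e/ after nasal /ɲ/ → [ẽ]
/a/ after nasal /ŋ/ → [ã]

[gaɲẽθesŋã]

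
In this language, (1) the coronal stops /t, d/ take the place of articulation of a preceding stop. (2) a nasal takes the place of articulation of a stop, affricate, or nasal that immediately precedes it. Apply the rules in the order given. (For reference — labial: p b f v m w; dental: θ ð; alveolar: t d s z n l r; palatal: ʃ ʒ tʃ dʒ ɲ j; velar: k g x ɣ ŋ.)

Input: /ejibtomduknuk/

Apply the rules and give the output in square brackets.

[ejibpomdukŋuk]

Rule 1: /t/ after /b/ (labial) → [p]
After rule 1: ejibpomduknuk
Rule 2: /n/ after /k/ (velar) → [ŋ]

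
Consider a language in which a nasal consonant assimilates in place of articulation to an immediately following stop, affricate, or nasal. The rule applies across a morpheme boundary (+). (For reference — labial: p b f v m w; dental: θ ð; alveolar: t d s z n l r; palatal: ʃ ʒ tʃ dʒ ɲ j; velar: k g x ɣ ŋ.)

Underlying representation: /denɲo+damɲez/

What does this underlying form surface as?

[deɲɲo+daɲɲez]

/n/ before /ɲ/ (palatal) → [ɲ]
/m/ before /ɲ/ (palatal) → [ɲ]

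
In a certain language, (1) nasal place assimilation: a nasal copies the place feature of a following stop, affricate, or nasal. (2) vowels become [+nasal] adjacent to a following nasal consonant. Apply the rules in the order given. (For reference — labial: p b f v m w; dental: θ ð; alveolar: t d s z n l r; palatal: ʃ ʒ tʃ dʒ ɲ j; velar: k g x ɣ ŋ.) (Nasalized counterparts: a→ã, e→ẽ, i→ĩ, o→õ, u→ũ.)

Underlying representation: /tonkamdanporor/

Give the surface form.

Rule 1: /n/ before /k/ (velar) → [ŋ]
Rule 1: /m/ before /d/ (alveolar) → [n]
Rule 1: /n/ before /p/ (labial) → [m]
After rule 1: toŋkandamporor
Rule 2: /o/ before nasal /ŋ/ → [õ]
Rule 2: /a/ before nasal /n/ → [ã]
Rule 2: /a/ before nasal /m/ → [ã]

[tõŋkãndãmporor]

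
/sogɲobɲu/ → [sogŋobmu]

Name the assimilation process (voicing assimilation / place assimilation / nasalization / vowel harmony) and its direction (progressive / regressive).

/ɲ/→[ŋ] /ɲ/→[m].
Each target copies a feature from the preceding segment, so the direction is progressive.

place assimilation, progressive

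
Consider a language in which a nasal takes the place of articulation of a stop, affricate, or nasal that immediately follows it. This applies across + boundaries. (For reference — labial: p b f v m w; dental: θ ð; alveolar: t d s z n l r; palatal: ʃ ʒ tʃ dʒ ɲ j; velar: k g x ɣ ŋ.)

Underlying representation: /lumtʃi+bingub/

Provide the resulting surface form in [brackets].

[luɲtʃi+biŋgub]

/m/ before /tʃ/ (palatal) → [ɲ]
/n/ before /g/ (velar) → [ŋ]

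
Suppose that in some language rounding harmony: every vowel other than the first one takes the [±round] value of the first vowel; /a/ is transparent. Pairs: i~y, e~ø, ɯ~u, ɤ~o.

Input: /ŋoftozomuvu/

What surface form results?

no segment meets the rule's conditions; no change.

[ŋoftozomuvu]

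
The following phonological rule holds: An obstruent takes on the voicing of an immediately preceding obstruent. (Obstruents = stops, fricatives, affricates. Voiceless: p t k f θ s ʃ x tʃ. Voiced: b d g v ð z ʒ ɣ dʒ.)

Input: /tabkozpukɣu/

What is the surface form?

[tabgozbukxu]

/k/ after /b/ (voiced) → [g]
/p/ after /z/ (voiced) → [b]
/ɣ/ after /k/ (voiceless) → [x]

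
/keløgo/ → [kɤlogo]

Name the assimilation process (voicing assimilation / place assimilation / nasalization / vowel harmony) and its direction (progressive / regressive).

/e/→[ɤ] /ø/→[o].
Vowels agree with the last vowel, so the harmony is regressive.

vowel harmony, regressive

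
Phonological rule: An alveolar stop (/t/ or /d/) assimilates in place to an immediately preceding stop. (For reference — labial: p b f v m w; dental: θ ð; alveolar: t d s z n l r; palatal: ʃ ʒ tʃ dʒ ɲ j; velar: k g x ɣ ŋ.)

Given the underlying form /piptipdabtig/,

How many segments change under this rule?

/t/ after /p/ (labial) → [p]
/d/ after /p/ (labial) → [b]
/t/ after /b/ (labial) → [p]
3 segments change.

3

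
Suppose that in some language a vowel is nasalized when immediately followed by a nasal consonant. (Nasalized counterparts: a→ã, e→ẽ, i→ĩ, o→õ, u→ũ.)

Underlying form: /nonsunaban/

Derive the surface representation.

[nõnsũnabãn]

/o/ before nasal /n/ → [õ]
/u/ before nasal /n/ → [ũ]
/a/ before nasal /n/ → [ã]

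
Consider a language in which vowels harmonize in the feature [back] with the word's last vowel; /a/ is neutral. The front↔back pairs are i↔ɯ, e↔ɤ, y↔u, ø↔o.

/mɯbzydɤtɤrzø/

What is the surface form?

/ɯ/ harmonizes with /ø/ ([-back]) → [i]
/ɤ/ harmonizes with /ø/ ([-back]) → [e]
/ɤ/ harmonizes with /ø/ ([-back]) → [e]

[mibzydeterzø]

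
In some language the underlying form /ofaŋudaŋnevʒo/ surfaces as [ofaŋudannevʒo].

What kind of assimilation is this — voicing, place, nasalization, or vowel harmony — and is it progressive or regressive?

/ŋ/→[n].
Each target copies a feature from the following segment, so the direction is regressive.

place assimilation, regressive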